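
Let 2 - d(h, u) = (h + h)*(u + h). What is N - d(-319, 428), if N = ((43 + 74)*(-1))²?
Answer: -55855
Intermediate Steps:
d(h, u) = 2 - 2*h*(h + u) (d(h, u) = 2 - (h + h)*(u + h) = 2 - 2*h*(h + u))
N = 13689 (N = (117*(-1))² = (-117)² = 13689)
N - d(-319, 428) = 13689 - (2 - 2*(-319)² - 2*(-319)*428) = 13689 - (2 - 2*101761 + 273064) = 13689 - (2 - 203522 + 273064) = 13689 - 1*69544 = 13689 - 69544 = -55855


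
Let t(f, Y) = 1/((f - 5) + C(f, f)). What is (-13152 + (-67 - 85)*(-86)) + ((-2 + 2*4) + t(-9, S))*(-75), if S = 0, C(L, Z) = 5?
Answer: -1565/3 ≈ -521.67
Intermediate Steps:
t(f, Y) = 1/f (t(f, Y) = 1/((f - 5) + 5) = 1/((-5 + f) + 5) = 1/f)
(-13152 + (-67 - 85)*(-86)) + ((-2 + 2*4) + t(-9, S))*(-75) = (-13152 + (-67 - 85)*(-86)) + ((-2 + 2*4) + 1/(-9))*(-75) = (-13152 - 152*(-86)) + ((-2 + 8) - ⅑)*(-75) = (-13152 + 13072) + (6 - ⅑)*(-75) = -80 + (53/9)*(-75) = -80 - 1325/3 = -1565/3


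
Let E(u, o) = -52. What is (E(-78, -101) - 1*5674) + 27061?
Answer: 21335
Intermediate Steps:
(E(-78, -101) - 1*5674) + 27061 = (-52 - 1*5674) + 27061 = (-52 - 5674) + 27061 = -5726 + 27061 = 21335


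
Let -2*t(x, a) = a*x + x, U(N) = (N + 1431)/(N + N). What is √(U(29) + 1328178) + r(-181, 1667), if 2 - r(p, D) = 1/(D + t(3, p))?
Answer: 3873/1937 + 2*√279254717/29 ≈ 1154.5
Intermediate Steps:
U(N) = (1431 + N)/(2*N) (U(N) = (1431 + N)/((2*N)) = (1431 + N)*(1/(2*N)) = (1431 + N)/(2*N))
t(x, a) = -x/2 - a*x/2 (t(x, a) = -(a*x + x)/2 = -(x + a*x)/2 = -x/2 - a*x/2)
r(p, D) = 2 - 1/(-3/2 + D - 3*p/2) (r(p, D) = 2 - 1/(D - ½*3*(1 + p)) = 2 - 1/(D + (-3/2 - 3*p/2)) = 2 - 1/(-3/2 + D - 3*p/2))
√(U(29) + 1328178) + r(-181, 1667) = √((½)*(1431 + 29)/29 + 1328178) + 2*(-4 - 3*(-181) + 2*1667)/(-3 - 3*(-181) + 2*1667) = √((½)*(1/29)*1460 + 1328178) + 2*(-4 + 543 + 3334)/(-3 + 543 + 3334) = √(730/29 + 1328178) + 2*3873/3874 = √(38517892/29) + 2*(1/3874)*3873 = 2*√279254717/29 + 3873/1937 = 3873/1937 + 2*√279254717/29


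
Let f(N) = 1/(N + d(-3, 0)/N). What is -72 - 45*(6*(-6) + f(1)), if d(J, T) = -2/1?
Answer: 1593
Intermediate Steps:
d(J, T) = -2 (d(J, T) = -2*1 = -2)
f(N) = 1/(N - 2/N)
-72 - 45*(6*(-6) + f(1)) = -72 - 45*(6*(-6) + 1/(-2 + 1**2)) = -72 - 45*(-36 + 1/(-2 + 1)) = -72 - 45*(-36 + 1/(-1)) = -72 - 45*(-36 + 1*(-1)) = -72 - 45*(-36 - 1) = -72 - 45*(-37) = -72 + 1665 = 1593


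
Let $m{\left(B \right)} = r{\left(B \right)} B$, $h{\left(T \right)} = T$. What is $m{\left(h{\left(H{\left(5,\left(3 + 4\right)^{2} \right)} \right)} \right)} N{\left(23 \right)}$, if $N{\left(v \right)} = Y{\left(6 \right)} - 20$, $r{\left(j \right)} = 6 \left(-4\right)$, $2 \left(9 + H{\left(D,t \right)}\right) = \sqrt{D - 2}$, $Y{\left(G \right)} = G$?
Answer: $-3024 + 168 \sqrt{3} \approx -2733.0$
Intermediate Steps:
$H{\left(D,t \right)} = -9 + \frac{\sqrt{-2 + D}}{2}$ ($H{\left(D,t \right)} = -9 + \frac{\sqrt{D - 2}}{2} = -9 + \frac{\sqrt{-2 + D}}{2}$)
$r{\left(j \right)} = -24$
$N{\left(v \right)} = -14$ ($N{\left(v \right)} = 6 - 20 = -14$)
$m{\left(B \right)} = - 24 B$
$m{\left(h{\left(H{\left(5,\left(3 + 4\right)^{2} \right)} \right)} \right)} N{\left(23 \right)} = - 24 \left(-9 + \frac{\sqrt{-2 + 5}}{2}\right) \left(-14\right) = - 24 \left(-9 + \frac{\sqrt{3}}{2}\right) \left(-14\right) = \left(216 - 12 \sqrt{3}\right) \left(-14\right) = -3024 + 168 \sqrt{3}$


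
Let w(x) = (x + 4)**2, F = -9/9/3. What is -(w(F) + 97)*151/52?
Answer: -75047/234 ≈ -320.71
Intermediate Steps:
F = -1/3 (F = -9*1/9*(1/3) = -1*1/3 = -1/3 ≈ -0.33333)
w(x) = (4 + x)**2
-(w(F) + 97)*151/52 = -((4 - 1/3)**2 + 97)*151/52 = -((11/3)**2 + 97)*151*(1/52) = -(121/9 + 97)*151/52 = -994*151/(9*52) = -1*75047/234 = -75047/234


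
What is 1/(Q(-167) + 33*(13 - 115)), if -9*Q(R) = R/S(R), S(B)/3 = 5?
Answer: -135/454243 ≈ -0.00029720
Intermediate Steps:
S(B) = 15 (S(B) = 3*5 = 15)
Q(R) = -R/135 (Q(R) = -R/(9*15) = -R/135)
1/(Q(-167) + 33*(13 - 115)) = 1/(-1/135*(-167) + 33*(13 - 115)) = 1/(167/135 + 33*(-102)) = 1/(167/135 - 3366) = 1/(-454243/135) = -135/454243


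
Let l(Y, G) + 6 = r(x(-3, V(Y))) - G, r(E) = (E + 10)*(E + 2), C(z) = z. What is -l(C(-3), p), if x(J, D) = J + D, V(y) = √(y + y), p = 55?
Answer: 74 - 6*I*√6 ≈ 74.0 - 14.697*I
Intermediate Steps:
V(y) = √2*√y (V(y) = √(2*y) = √2*√y)
x(J, D) = D + J
r(E) = (2 + E)*(10 + E) (r(E) = (10 + E)*(2 + E) = (2 + E)*(10 + E))
l(Y, G) = -22 + (-3 + √2*√Y)² - G + 12*√2*√Y (l(Y, G) = -6 + ((20 + (√2*√Y - 3)² + 12*(√2*√Y - 3)) - G) = -6 + ((20 + (-3 + √2*√Y)² + 12*(-3 + √2*√Y)) - G) = -6 + ((20 + (-3 + √2*√Y)² + (-36 + 12*√2*√Y)) - G) = -6 + ((-16 + (-3 + √2*√Y)² + 12*√2*√Y) - G) = -6 + (-16 + (-3 + √2*√Y)² - G + 12*√2*√Y) = -22 + (-3 + √2*√Y)² - G + 12*√2*√Y)
-l(C(-3), p) = -(-13 - 1*55 + 2*(-3) + 6*√2*√(-3)) = -(-13 - 55 - 6 + 6*√2*(I*√3)) = -(-13 - 55 - 6 + 6*I*√6) = -(-74 + 6*I*√6) = 74 - 6*I*√6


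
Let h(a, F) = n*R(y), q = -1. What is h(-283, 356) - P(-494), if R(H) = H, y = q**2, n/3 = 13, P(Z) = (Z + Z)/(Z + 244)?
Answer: 4381/125 ≈ 35.048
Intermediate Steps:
P(Z) = 2*Z/(244 + Z) (P(Z) = (2*Z)/(244 + Z) = 2*Z/(244 + Z))
n = 39 (n = 3*13 = 39)
y = 1 (y = (-1)**2 = 1)
h(a, F) = 39 (h(a, F) = 39*1 = 39)
h(-283, 356) - P(-494) = 39 - 2*(-494)/(244 - 494) = 39 - 2*(-494)/(-250) = 39 - 2*(-494)*(-1)/250 = 39 - 1*494/125 = 39 - 494/125 = 4381/125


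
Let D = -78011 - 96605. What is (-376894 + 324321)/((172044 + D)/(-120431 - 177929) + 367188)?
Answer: -3921420070/27388553563 ≈ -0.14318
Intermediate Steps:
D = -174616
(-376894 + 324321)/((172044 + D)/(-120431 - 177929) + 367188) = (-376894 + 324321)/((172044 - 174616)/(-120431 - 177929) + 367188) = -52573/(-2572/(-298360) + 367188) = -52573/(-2572*(-1/298360) + 367188) = -52573/(643/74590 + 367188) = -52573/27388553563/74590 = -52573*74590/27388553563 = -3921420070/27388553563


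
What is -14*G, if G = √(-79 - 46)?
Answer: -70*I*√5 ≈ -156.52*I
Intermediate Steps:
G = 5*I*√5 (G = √(-125) = 5*I*√5 ≈ 11.18*I)
-14*G = -70*I*√5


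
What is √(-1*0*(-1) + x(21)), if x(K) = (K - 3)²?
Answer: 18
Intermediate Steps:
x(K) = (-3 + K)²
√(-1*0*(-1) + x(21)) = √(-1*0*(-1) + (-3 + 21)²) = √(0*(-1) + 18²) = √(0 + 324) = √324 = 18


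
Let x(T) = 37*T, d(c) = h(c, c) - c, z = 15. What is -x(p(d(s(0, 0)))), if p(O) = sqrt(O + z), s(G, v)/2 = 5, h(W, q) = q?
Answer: -37*sqrt(15) ≈ -143.30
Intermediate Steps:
s(G, v) = 10 (s(G, v) = 2*5 = 10)
d(c) = 0 (d(c) = c - c = 0)
p(O) = sqrt(15 + O) (p(O) = sqrt(O + 15) = sqrt(15 + O))
-x(p(d(s(0, 0)))) = -37*sqrt(15 + 0) = -37*sqrt(15)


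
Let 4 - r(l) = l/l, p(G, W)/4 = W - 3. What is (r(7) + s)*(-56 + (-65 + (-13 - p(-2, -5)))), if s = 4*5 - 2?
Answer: -2142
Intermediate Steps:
p(G, W) = -12 + 4*W (p(G, W) = 4*(W - 3) = 4*(-3 + W) = -12 + 4*W)
s = 18 (s = 20 - 2 = 18)
r(l) = 3 (r(l) = 4 - l/l = 4 - 1*1 = 4 - 1 = 3)
(r(7) + s)*(-56 + (-65 + (-13 - p(-2, -5)))) = (3 + 18)*(-56 + (-65 + (-13 - (-12 + 4*(-5))))) = 21*(-56 + (-65 + (-13 - (-12 - 20)))) = 21*(-56 + (-65 + (-13 - 1*(-32)))) = 21*(-56 + (-65 + (-13 + 32))) = 21*(-56 + (-65 + 19)) = 21*(-56 - 46) = 21*(-102) = -2142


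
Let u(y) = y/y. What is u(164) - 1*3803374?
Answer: -3803373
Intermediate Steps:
u(y) = 1
u(164) - 1*3803374 = 1 - 1*3803374 = 1 - 3803374 = -3803373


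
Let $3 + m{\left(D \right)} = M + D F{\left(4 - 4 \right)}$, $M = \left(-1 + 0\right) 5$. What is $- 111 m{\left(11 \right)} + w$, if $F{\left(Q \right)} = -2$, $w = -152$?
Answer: $3178$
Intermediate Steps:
$M = -5$ ($M = \left(-1\right) 5 = -5$)
$m{\left(D \right)} = -8 - 2 D$ ($m{\left(D \right)} = -3 + \left(-5 + D \left(-2\right)\right) = -3 - \left(5 + 2 D\right) = -8 - 2 D$)
$- 111 m{\left(11 \right)} + w = - 111 \left(-8 - 22\right) - 152 = \left(-111\right) \left(-30\right) - 152 = 3330 - 152 = 3178$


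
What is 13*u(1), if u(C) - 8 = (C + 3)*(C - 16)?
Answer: -676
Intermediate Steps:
u(C) = 8 + (-16 + C)*(3 + C) (u(C) = 8 + (C + 3)*(C - 16) = 8 + (3 + C)*(-16 + C) = 8 + (-16 + C)*(3 + C))
13*u(1) = 13*(-40 + 1² - 13*1) = 13*(-40 + 1 - 13) = 13*(-52) = -676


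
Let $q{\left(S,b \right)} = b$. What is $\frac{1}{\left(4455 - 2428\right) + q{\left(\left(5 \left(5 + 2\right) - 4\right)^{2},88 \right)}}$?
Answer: $\frac{1}{2115} \approx 0.00047281$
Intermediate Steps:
$\frac{1}{\left(4455 - 2428\right) + q{\left(\left(5 \left(5 + 2\right) - 4\right)^{2},88 \right)}} = \frac{1}{\left(4455 - 2428\right) + 88} = \frac{1}{2027 + 88} = \frac{1}{2115}$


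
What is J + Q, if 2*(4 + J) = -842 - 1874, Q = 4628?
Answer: 3266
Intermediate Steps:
J = -1362 (J = -4 + (-842 - 1874)/2 = -4 + (½)*(-2716) = -4 - 1358 = -1362)
J + Q = -1362 + 4628 = 3266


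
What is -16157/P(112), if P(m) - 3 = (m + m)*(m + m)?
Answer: -16157/50179 ≈ -0.32199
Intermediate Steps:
P(m) = 3 + 4*m² (P(m) = 3 + (m + m)*(m + m) = 3 + (2*m)*(2*m) = 3 + 4*m²)
-16157/P(112) = -16157/(3 + 4*112²) = -16157/(3 + 4*12544) = -16157/(3 + 50176) = -16157/50179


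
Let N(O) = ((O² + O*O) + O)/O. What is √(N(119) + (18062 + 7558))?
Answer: √25859 ≈ 160.81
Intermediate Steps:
N(O) = (O + 2*O²)/O (N(O) = ((O² + O²) + O)/O = (2*O² + O)/O = (O + 2*O²)/O)
√(N(119) + (18062 + 7558)) = √((1 + 2*119) + (18062 + 7558)) = √((1 + 238) + 25620) = √(239 + 25620) = √25859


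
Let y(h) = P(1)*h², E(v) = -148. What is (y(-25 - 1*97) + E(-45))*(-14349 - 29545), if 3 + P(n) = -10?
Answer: 8499634160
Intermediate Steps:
P(n) = -13 (P(n) = -3 - 10 = -13)
y(h) = -13*h²
(y(-25 - 1*97) + E(-45))*(-14349 - 29545) = (-13*(-25 - 1*97)² - 148)*(-14349 - 29545) = (-13*(-25 - 97)² - 148)*(-43894) = (-13*(-122)² - 148)*(-43894) = (-13*14884 - 148)*(-43894) = (-193492 - 148)*(-43894) = -193640*(-43894) = 8499634160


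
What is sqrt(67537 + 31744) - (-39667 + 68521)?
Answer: -28854 + sqrt(99281) ≈ -28539.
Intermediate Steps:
sqrt(67537 + 31744) - (-39667 + 68521) = sqrt(99281) - 1*28854 = sqrt(99281) - 28854 = -28854 + sqrt(99281)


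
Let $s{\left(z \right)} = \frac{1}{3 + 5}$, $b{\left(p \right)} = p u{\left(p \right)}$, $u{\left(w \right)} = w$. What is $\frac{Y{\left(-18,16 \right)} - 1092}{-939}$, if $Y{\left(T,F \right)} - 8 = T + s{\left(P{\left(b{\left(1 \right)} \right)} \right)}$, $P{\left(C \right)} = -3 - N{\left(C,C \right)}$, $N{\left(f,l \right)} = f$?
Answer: $\frac{8815}{7512} \approx 1.1735$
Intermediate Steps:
$b{\left(p \right)} = p^{2}$ ($b{\left(p \right)} = p p = p^{2}$)
$P{\left(C \right)} = -3 - C$
$s{\left(z \right)} = \frac{1}{8}$
$Y{\left(T,F \right)} = \frac{65}{8} + T$ ($Y{\left(T,F \right)} = 8 + \left(T + \frac{1}{8}\right) = 8 + \left(\frac{1}{8} + T\right) = \frac{65}{8} + T$)
$\frac{Y{\left(-18,16 \right)} - 1092}{-939} = \frac{\left(\frac{65}{8} - 18\right) - 1092}{-939} = \left(- \frac{79}{8} - 1092\right) \left(- \frac{1}{939}\right) = \left(- \frac{8815}{8}\right) \left(- \frac{1}{939}\right) = \frac{8815}{7512}$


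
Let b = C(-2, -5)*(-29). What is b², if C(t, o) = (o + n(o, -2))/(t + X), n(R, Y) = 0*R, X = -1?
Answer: 21025/9 ≈ 2336.1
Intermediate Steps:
n(R, Y) = 0
C(t, o) = o/(-1 + t) (C(t, o) = (o + 0)/(t - 1) = o/(-1 + t))
b = -145/3 (b = -5/(-1 - 2)*(-29) = -5/(-3)*(-29) = -5*(-⅓)*(-29) = (5/3)*(-29) = -145/3 ≈ -48.333)
b² = (-145/3)² = 21025/9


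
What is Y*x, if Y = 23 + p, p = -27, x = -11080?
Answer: 44320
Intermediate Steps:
Y = -4 (Y = 23 - 27 = -4)
Y*x = -4*(-11080) = 44320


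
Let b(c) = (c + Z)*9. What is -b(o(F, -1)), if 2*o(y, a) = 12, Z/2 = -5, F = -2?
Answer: 36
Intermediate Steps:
Z = -10 (Z = 2*(-5) = -10)
o(y, a) = 6 (o(y, a) = (½)*12 = 6)
b(c) = -90 + 9*c (b(c) = (c - 10)*9 = (-10 + c)*9 = -90 + 9*c)
-b(o(F, -1)) = -(-90 + 9*6) = -(-90 + 54) = -1*(-36) = 36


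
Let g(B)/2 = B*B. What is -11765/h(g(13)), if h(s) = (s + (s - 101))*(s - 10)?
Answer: -2353/37720 ≈ -0.062381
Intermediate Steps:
g(B) = 2*B² (g(B) = 2*(B*B) = 2*B²)
h(s) = (-101 + 2*s)*(-10 + s) (h(s) = (s + (-101 + s))*(-10 + s) = (-101 + 2*s)*(-10 + s))
-11765/h(g(13)) = -11765/(1010 - 242*13² + 2*(2*13²)²) = -11765/(1010 - 242*169 + 2*(2*169)²) = -11765/(1010 - 121*338 + 2*338²) = -11765/(1010 - 40898 + 2*114244) = -11765/(1010 - 40898 + 228488) = -11765/188600 = -11765*1/188600 = -2353/37720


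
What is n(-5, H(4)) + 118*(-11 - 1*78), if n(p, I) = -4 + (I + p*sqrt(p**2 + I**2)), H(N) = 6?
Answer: -10500 - 5*sqrt(61) ≈ -10539.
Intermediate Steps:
n(p, I) = -4 + I + p*sqrt(I**2 + p**2) (n(p, I) = -4 + (I + p*sqrt(I**2 + p**2)) = -4 + I + p*sqrt(I**2 + p**2))
n(-5, H(4)) + 118*(-11 - 1*78) = (-4 + 6 - 5*sqrt(6**2 + (-5)**2)) + 118*(-11 - 1*78) = (-4 + 6 - 5*sqrt(36 + 25)) + 118*(-11 - 78) = (-4 + 6 - 5*sqrt(61)) + 118*(-89) = (2 - 5*sqrt(61)) - 10502 = -10500 - 5*sqrt(61)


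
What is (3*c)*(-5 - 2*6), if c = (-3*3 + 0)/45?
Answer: 51/5 ≈ 10.200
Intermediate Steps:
c = -1/5 (c = (-9 + 0)*(1/45) = -9*1/45 = -1/5 ≈ -0.20000)
(3*c)*(-5 - 2*6) = (3*(-1/5))*(-5 - 2*6) = -3*(-5 - 12)/5 = -3/5*(-17) = 51/5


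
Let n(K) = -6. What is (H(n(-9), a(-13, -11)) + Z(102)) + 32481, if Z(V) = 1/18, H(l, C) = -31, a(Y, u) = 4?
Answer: 584101/18 ≈ 32450.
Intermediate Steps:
Z(V) = 1/18
(H(n(-9), a(-13, -11)) + Z(102)) + 32481 = (-31 + 1/18) + 32481 = -557/18 + 32481 = 584101/18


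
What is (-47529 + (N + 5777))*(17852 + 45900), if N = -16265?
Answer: -3698699784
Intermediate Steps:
(-47529 + (N + 5777))*(17852 + 45900) = (-47529 + (-16265 + 5777))*(17852 + 45900) = (-47529 - 10488)*63752 = -58017*63752 = -3698699784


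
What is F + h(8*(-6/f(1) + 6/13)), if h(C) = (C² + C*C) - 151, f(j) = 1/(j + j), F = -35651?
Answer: -3170538/169 ≈ -18761.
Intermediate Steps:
f(j) = 1/(2*j)
h(C) = -151 + 2*C² (h(C) = (C² + C²) - 151 = 2*C² - 151 = -151 + 2*C²)
F + h(8*(-6/f(1) + 6/13)) = -35651 + (-151 + 2*(8*(-6/((½)/1) + 6/13))²) = -35651 + (-151 + 2*(8*(-6/((½)*1) + 6*(1/13)))²) = -35651 + (-151 + 2*(8*(-6/½ + 6/13))²) = -35651 + (-151 + 2*(8*(-6*2 + 6/13))²) = -35651 + (-151 + 2*(8*(-12 + 6/13))²) = -35651 + (-151 + 2*(8*(-150/13))²) = -35651 + (-151 + 2*(-1200/13)²) = -35651 + (-151 + 2*(1440000/169)) = -35651 + (-151 + 2880000/169) = -35651 + 2854481/169 = -3170538/169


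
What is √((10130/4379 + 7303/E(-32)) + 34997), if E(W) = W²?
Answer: √687381529469551/140128 ≈ 187.10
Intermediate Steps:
√((10130/4379 + 7303/E(-32)) + 34997) = √((10130/4379 + 7303/((-32)²)) + 34997) = √((10130*(1/4379) + 7303/1024) + 34997) = √((10130/4379 + 7303*(1/1024)) + 34997) = √((10130/4379 + 7303/1024) + 34997) = √(42352957/4484096 + 34997) = √(156972260669/4484096) = √687381529469551/140128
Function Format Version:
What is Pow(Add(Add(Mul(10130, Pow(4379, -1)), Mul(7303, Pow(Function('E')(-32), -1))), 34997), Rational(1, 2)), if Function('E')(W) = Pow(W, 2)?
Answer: Mul(Rational(1, 140128), Pow(687381529469551, Rational(1, 2))) ≈ 187.10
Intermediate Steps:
Pow(Add(Add(Mul(10130, Pow(4379, -1)), Mul(7303, Pow(Function('E')(-32), -1))), 34997), Rational(1, 2)) = Pow(Add(Add(Mul(10130, Pow(4379, -1)), Mul(7303, Pow(Pow(-32, 2), -1))), 34997), Rational(1, 2)) = Pow(Add(Add(Mul(10130, Rational(1, 4379)), Mul(7303, Pow(1024, -1))), 34997), Rational(1, 2)) = Pow(Add(Add(Rational(10130, 4379), Mul(7303, Rational(1, 1024))), 34997), Rational(1, 2)) = Pow(Add(Add(Rational(10130, 4379), Rational(7303, 1024)), 34997), Rational(1, 2)) = Pow(Add(Rational(42352957, 4484096), 34997), Rational(1, 2)) = Pow(Rational(156972260669, 4484096), Rational(1, 2)) = Mul(Rational(1, 140128), Pow(687381529469551, Rational(1, 2)))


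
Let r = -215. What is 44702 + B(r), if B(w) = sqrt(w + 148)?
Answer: 44702 + I*sqrt(67) ≈ 44702.0 + 8.1853*I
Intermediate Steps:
B(w) = sqrt(148 + w)
44702 + B(r) = 44702 + sqrt(148 - 215) = 44702 + sqrt(-67) = 44702 + I*sqrt(67)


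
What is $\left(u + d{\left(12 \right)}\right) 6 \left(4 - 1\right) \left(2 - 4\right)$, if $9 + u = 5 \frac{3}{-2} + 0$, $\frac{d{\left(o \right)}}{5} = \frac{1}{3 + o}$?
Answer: $582$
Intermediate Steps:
$d{\left(o \right)} = \frac{5}{3 + o}$
$u = - \frac{33}{2}$ ($u = -9 + \left(5 \frac{3}{-2} + 0\right) = -9 + \left(5 \cdot 3 \left(- \frac{1}{2}\right) + 0\right) = -9 + \left(5 \left(- \frac{3}{2}\right) + 0\right) = -9 + \left(- \frac{15}{2} + 0\right) = -9 - \frac{15}{2} = - \frac{33}{2} \approx -16.5$)
$\left(u + d{\left(12 \right)}\right) 6 \left(4 - 1\right) \left(2 - 4\right) = \left(- \frac{33}{2} + \frac{5}{3 + 12}\right) 6 \left(4 - 1\right) \left(2 - 4\right) = \left(- \frac{33}{2} + \frac{5}{15}\right) 6 \left(4 - 1\right) \left(2 - 4\right) = \left(- \frac{33}{2} + 5 \cdot \frac{1}{15}\right) 6 \cdot 3 \left(-2\right) = \left(- \frac{33}{2} + \frac{1}{3}\right) 18 \left(-2\right) = \left(- \frac{97}{6}\right) \left(-36\right) = 582$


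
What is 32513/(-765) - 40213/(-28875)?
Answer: -60536662/1472625 ≈ -41.108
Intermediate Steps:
32513/(-765) - 40213/(-28875) = 32513*(-1/765) - 40213*(-1/28875) = -32513/765 + 40213/28875 = -60536662/1472625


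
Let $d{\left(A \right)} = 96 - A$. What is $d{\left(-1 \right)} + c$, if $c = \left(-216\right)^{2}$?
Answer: $46753$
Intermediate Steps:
$c = 46656$
$d{\left(-1 \right)} + c = \left(96 - -1\right) + 46656 = \left(96 + 1\right) + 46656 = 97 + 46656 = 46753$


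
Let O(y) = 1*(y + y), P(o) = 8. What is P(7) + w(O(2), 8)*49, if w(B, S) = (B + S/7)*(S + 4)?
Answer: 3032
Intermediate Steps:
O(y) = 2*y (O(y) = 1*(2*y) = 2*y)
w(B, S) = (4 + S)*(B + S/7) (w(B, S) = (B + S*(⅐))*(4 + S) = (B + S/7)*(4 + S) = (4 + S)*(B + S/7))
P(7) + w(O(2), 8)*49 = 8 + (4*(2*2) + (⅐)*8² + (4/7)*8 + (2*2)*8)*49 = 8 + (4*4 + (⅐)*64 + 32/7 + 4*8)*49 = 8 + (16 + 64/7 + 32/7 + 32)*49 = 8 + (432/7)*49 = 8 + 3024 = 3032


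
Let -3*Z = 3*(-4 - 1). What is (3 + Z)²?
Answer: 64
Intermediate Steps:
Z = 5 (Z = -(-4 - 1) = -(-5) = -⅓*(-15) = 5)
(3 + Z)² = (3 + 5)² = 8² = 64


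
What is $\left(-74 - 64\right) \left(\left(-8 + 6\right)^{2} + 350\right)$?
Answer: $-48852$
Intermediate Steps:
$\left(-74 - 64\right) \left(\left(-8 + 6\right)^{2} + 350\right) = - 138 \left(\left(-2\right)^{2} + 350\right) = - 138 \left(4 + 350\right) = \left(-138\right) 354 = -48852$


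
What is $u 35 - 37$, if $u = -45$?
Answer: $-1612$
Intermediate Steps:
$u 35 - 37 = \left(-45\right) 35 - 37 = -1575 - 37 = -1612$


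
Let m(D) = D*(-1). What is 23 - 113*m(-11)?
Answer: -1220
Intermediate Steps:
m(D) = -D
23 - 113*m(-11) = 23 - (-113)*(-11) = 23 - 113*11 = 23 - 1243 = -1220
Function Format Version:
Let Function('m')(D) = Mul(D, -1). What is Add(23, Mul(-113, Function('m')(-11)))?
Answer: -1220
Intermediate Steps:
Function('m')(D) = Mul(-1, D)
Add(23, Mul(-113, Function('m')(-11))) = Add(23, Mul(-113, Mul(-1, -11))) = Add(23, Mul(-113, 11)) = Add(23, -1243) = -1220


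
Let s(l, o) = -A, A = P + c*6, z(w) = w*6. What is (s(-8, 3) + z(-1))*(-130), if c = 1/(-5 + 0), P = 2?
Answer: 884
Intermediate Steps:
z(w) = 6*w
c = -1/5 (c = 1/(-5) = -1/5 ≈ -0.20000)
A = 4/5 (A = 2 - 1/5*6 = 2 - 6/5 = 4/5 ≈ 0.80000)
s(l, o) = -4/5 (s(l, o) = -1*4/5 = -4/5)
(s(-8, 3) + z(-1))*(-130) = (-4/5 + 6*(-1))*(-130) = (-4/5 - 6)*(-130) = -34/5*(-130) = 884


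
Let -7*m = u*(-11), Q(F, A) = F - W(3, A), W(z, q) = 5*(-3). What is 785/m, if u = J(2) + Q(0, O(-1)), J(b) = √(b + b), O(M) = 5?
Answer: 5495/187 ≈ 29.385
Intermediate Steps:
J(b) = √2*√b (J(b) = √(2*b) = √2*√b)
W(z, q) = -15
Q(F, A) = 15 + F (Q(F, A) = F - 1*(-15) = F + 15 = 15 + F)
u = 17 (u = √2*√2 + (15 + 0) = 2 + 15 = 17)
m = 187/7 (m = -17*(-11)/7 = -⅐*(-187) = 187/7 ≈ 26.714)
785/m = 785/(187/7) = 785*(7/187) = 5495/187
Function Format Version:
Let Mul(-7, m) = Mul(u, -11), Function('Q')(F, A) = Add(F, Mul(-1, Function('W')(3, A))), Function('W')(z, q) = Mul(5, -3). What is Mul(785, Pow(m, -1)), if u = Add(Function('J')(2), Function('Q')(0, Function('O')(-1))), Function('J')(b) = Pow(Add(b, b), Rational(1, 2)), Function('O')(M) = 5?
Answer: Rational(5495, 187) ≈ 29.385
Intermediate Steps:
Function('J')(b) = Mul(Pow(2, Rational(1, 2)), Pow(b, Rational(1, 2))) (Function('J')(b) = Pow(Mul(2, b), Rational(1, 2)) = Mul(Pow(2, Rational(1, 2)), Pow(b, Rational(1, 2))))
Function('W')(z, q) = -15
Function('Q')(F, A) = Add(15, F) (Function('Q')(F, A) = Add(F, Mul(-1, -15)) = Add(F, 15) = Add(15, F))
u = 17 (u = Add(Mul(Pow(2, Rational(1, 2)), Pow(2, Rational(1, 2))), Add(15, 0)) = Add(2, 15) = 17)
m = Rational(187, 7) (m = Mul(Rational(-1, 7), Mul(17, -11)) = Mul(Rational(-1, 7), -187) = Rational(187, 7) ≈ 26.714)
Mul(785, Pow(m, -1)) = Mul(785, Pow(Rational(187, 7), -1)) = Mul(785, Rational(7, 187)) = Rational(5495, 187)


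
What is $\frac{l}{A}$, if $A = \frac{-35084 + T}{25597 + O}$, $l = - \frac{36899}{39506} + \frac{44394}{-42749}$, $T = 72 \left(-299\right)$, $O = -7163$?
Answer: $\frac{4386271171165}{6829194497452} \approx 0.64228$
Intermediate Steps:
$T = -21528$
$l = - \frac{475889245}{241263142}$ ($l = \left(-36899\right) \frac{1}{39506} + 44394 \left(- \frac{1}{42749}\right) = - \frac{36899}{39506} - \frac{6342}{6107} = - \frac{475889245}{241263142} \approx -1.9725$)
$A = - \frac{28306}{9217}$ ($A = \frac{-35084 - 21528}{25597 - 7163} = - \frac{56612}{18434} = \left(-56612\right) \frac{1}{18434} = - \frac{28306}{9217} \approx -3.0711$)
$\frac{l}{A} = - \frac{475889245}{241263142 \left(- \frac{28306}{9217}\right)} = \left(- \frac{475889245}{241263142}\right) \left(- \frac{9217}{28306}\right) = \frac{4386271171165}{6829194497452}$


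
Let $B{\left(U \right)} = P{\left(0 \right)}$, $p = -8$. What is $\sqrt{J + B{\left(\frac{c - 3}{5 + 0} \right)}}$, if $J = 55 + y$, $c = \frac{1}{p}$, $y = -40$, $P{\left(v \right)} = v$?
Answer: $\sqrt{15} \approx 3.873$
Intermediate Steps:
$c = - \frac{1}{8}$ ($c = \frac{1}{-8} = - \frac{1}{8} \approx -0.125$)
$B{\left(U \right)} = 0$
$J = 15$ ($J = 55 - 40 = 15$)
$\sqrt{J + B{\left(\frac{c - 3}{5 + 0} \right)}} = \sqrt{15 + 0} = \sqrt{15}$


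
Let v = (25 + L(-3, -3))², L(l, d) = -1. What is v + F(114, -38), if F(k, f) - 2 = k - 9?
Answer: 683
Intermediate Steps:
F(k, f) = -7 + k (F(k, f) = 2 + (k - 9) = 2 + (-9 + k) = -7 + k)
v = 576 (v = (25 - 1)² = 24² = 576)
v + F(114, -38) = 576 + (-7 + 114) = 576 + 107 = 683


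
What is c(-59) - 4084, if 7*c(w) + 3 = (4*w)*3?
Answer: -29299/7 ≈ -4185.6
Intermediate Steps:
c(w) = -3/7 + 12*w/7 (c(w) = -3/7 + ((4*w)*3)/7 = -3/7 + (12*w)/7 = -3/7 + 12*w/7)
c(-59) - 4084 = (-3/7 + (12/7)*(-59)) - 4084 = (-3/7 - 708/7) - 4084 = -711/7 - 4084 = -29299/7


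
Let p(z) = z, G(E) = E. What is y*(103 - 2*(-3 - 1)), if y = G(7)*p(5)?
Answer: 3885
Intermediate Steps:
y = 35 (y = 7*5 = 35)
y*(103 - 2*(-3 - 1)) = 35*(103 - 2*(-3 - 1)) = 35*(103 - 2*(-4)) = 35*(103 + 8) = 35*111 = 3885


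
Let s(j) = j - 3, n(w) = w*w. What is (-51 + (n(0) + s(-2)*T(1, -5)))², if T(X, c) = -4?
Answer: 961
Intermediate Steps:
n(w) = w²
s(j) = -3 + j
(-51 + (n(0) + s(-2)*T(1, -5)))² = (-51 + (0² + (-3 - 2)*(-4)))² = (-51 + (0 - 5*(-4)))² = (-51 + (0 + 20))² = (-51 + 20)² = (-31)² = 961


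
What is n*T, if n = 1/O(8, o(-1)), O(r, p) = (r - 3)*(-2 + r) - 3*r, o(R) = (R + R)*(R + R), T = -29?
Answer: -29/6 ≈ -4.8333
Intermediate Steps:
o(R) = 4*R² (o(R) = (2*R)*(2*R) = 4*R²)
O(r, p) = -3*r + (-3 + r)*(-2 + r) (O(r, p) = (-3 + r)*(-2 + r) - 3*r = -3*r + (-3 + r)*(-2 + r))
n = ⅙ (n = 1/(6 + 8² - 8*8) = 1/(6 + 64 - 64) = 1/6 = ⅙ ≈ 0.16667)
n*T = (⅙)*(-29) = -29/6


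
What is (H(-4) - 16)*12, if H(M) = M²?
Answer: 0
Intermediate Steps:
(H(-4) - 16)*12 = ((-4)² - 16)*12 = (16 - 16)*12 = 0*12 = 0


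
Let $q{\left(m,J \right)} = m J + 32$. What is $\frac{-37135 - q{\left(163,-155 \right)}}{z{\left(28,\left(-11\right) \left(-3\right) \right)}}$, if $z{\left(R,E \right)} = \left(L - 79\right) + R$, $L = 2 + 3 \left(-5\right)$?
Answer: $\frac{5951}{32} \approx 185.97$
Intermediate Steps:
$q{\left(m,J \right)} = 32 + J m$ ($q{\left(m,J \right)} = J m + 32 = 32 + J m$)
$L = -13$ ($L = 2 - 15 = -13$)
$z{\left(R,E \right)} = -92 + R$ ($z{\left(R,E \right)} = \left(-13 - 79\right) + R = -92 + R$)
$\frac{-37135 - q{\left(163,-155 \right)}}{z{\left(28,\left(-11\right) \left(-3\right) \right)}} = \frac{-37135 - \left(32 - 25265\right)}{-92 + 28} = \frac{-37135 - \left(32 - 25265\right)}{-64} = \left(-37135 - -25233\right) \left(- \frac{1}{64}\right) = \left(-37135 + 25233\right) \left(- \frac{1}{64}\right) = \left(-11902\right) \left(- \frac{1}{64}\right) = \frac{5951}{32}$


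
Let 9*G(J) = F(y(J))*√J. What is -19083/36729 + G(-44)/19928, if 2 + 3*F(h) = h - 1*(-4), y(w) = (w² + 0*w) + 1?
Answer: -6361/12243 + 1939*I*√11/269028 ≈ -0.51956 + 0.023904*I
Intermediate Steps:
y(w) = 1 + w² (y(w) = (w² + 0) + 1 = w² + 1 = 1 + w²)
F(h) = ⅔ + h/3 (F(h) = -⅔ + (h - 1*(-4))/3 = -⅔ + (h + 4)/3 = -⅔ + (4 + h)/3 = -⅔ + (4/3 + h/3) = ⅔ + h/3)
G(J) = √J*(1 + J²/3)/9 (G(J) = ((⅔ + (1 + J²)/3)*√J)/9 = ((⅔ + (⅓ + J²/3))*√J)/9 = ((1 + J²/3)*√J)/9 = (√J*(1 + J²/3))/9 = √J*(1 + J²/3)/9)
-19083/36729 + G(-44)/19928 = -19083/36729 + (√(-44)*(3 + (-44)²)/27)/19928 = -19083*1/36729 + ((2*I*√11)*(3 + 1936)/27)*(1/19928) = -6361/12243 + ((1/27)*(2*I*√11)*1939)*(1/19928) = -6361/12243 + (3878*I*√11/27)*(1/19928) = -6361/12243 + 1939*I*√11/269028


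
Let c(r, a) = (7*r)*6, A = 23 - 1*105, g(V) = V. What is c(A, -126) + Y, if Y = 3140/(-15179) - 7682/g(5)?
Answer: -378003158/75895 ≈ -4980.6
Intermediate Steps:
Y = -116620778/75895 (Y = 3140/(-15179) - 7682/5 = 3140*(-1/15179) - 7682*⅕ = -3140/15179 - 7682/5 = -116620778/75895 ≈ -1536.6)
A = -82 (A = 23 - 105 = -82)
c(r, a) = 42*r
c(A, -126) + Y = 42*(-82) - 116620778/75895 = -3444 - 116620778/75895 = -378003158/75895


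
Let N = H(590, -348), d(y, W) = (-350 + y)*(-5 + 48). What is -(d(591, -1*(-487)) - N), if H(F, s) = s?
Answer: -10711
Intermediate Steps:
d(y, W) = -15050 + 43*y (d(y, W) = (-350 + y)*43 = -15050 + 43*y)
N = -348
-(d(591, -1*(-487)) - N) = -((-15050 + 43*591) - 1*(-348)) = -((-15050 + 25413) + 348) = -(10363 + 348) = -1*10711 = -10711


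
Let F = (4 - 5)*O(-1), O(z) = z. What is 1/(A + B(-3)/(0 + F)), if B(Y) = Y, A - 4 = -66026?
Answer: -1/66025 ≈ -1.5146e-5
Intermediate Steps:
A = -66022 (A = 4 - 66026 = -66022)
F = 1 (F = (4 - 5)*(-1) = -1*(-1) = 1)
1/(A + B(-3)/(0 + F)) = 1/(-66022 - 3/(0 + 1)) = 1/(-66022 - 3/1) = 1/(-66022 + 1*(-3)) = 1/(-66022 - 3) = 1/(-66025) = -1/66025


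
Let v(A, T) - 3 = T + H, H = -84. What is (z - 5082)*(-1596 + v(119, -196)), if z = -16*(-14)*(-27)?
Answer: 20846490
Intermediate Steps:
v(A, T) = -81 + T (v(A, T) = 3 + (T - 84) = 3 + (-84 + T) = -81 + T)
z = -6048 (z = 224*(-27) = -6048)
(z - 5082)*(-1596 + v(119, -196)) = (-6048 - 5082)*(-1596 + (-81 - 196)) = -11130*(-1596 - 277) = -11130*(-1873) = 20846490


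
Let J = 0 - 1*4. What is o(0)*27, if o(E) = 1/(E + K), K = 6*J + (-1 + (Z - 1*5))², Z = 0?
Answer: 9/4 ≈ 2.2500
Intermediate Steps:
J = -4 (J = 0 - 4 = -4)
K = 12 (K = 6*(-4) + (-1 + (0 - 1*5))² = -24 + (-1 + (0 - 5))² = -24 + (-1 - 5)² = -24 + (-6)² = -24 + 36 = 12)
o(E) = 1/(12 + E) (o(E) = 1/(E + 12) = 1/(12 + E))
o(0)*27 = 27/(12 + 0) = 27/12 = (1/12)*27 = 9/4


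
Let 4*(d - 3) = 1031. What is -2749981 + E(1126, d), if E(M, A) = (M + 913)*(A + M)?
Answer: 310409/4 ≈ 77602.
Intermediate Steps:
d = 1043/4 (d = 3 + (¼)*1031 = 3 + 1031/4 = 1043/4 ≈ 260.75)
E(M, A) = (913 + M)*(A + M)
-2749981 + E(1126, d) = -2749981 + (1126² + 913*(1043/4) + 913*1126 + (1043/4)*1126) = -2749981 + (1267876 + 952259/4 + 1028038 + 587209/2) = -2749981 + 11310333/4 = 310409/4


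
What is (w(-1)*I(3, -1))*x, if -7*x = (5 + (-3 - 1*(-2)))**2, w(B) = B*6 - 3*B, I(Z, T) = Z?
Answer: 144/7 ≈ 20.571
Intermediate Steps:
w(B) = 3*B (w(B) = 6*B - 3*B = 3*B)
x = -16/7 (x = -(5 + (-3 - 1*(-2)))**2/7 = -(5 + (-3 + 2))**2/7 = -(5 - 1)**2/7 = -1/7*4**2 = -1/7*16 = -16/7 ≈ -2.2857)
(w(-1)*I(3, -1))*x = ((3*(-1))*3)*(-16/7) = -3*3*(-16/7) = -9*(-16/7) = 144/7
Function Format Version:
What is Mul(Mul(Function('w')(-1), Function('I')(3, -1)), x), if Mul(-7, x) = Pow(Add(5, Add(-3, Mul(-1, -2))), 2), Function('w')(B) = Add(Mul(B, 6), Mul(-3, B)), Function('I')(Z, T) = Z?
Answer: Rational(144, 7) ≈ 20.571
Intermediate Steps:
Function('w')(B) = Mul(3, B) (Function('w')(B) = Add(Mul(6, B), Mul(-3, B)) = Mul(3, B))
x = Rational(-16, 7) (x = Mul(Rational(-1, 7), Pow(Add(5, Add(-3, Mul(-1, -2))), 2)) = Mul(Rational(-1, 7), Pow(Add(5, Add(-3, 2)), 2)) = Mul(Rational(-1, 7), Pow(Add(5, -1), 2)) = Mul(Rational(-1, 7), Pow(4, 2)) = Mul(Rational(-1, 7), 16) = Rational(-16, 7) ≈ -2.2857)
Mul(Mul(Function('w')(-1), Function('I')(3, -1)), x) = Mul(Mul(Mul(3, -1), 3), Rational(-16, 7)) = Mul(Mul(-3, 3), Rational(-16, 7)) = Mul(-9, Rational(-16, 7)) = Rational(144, 7)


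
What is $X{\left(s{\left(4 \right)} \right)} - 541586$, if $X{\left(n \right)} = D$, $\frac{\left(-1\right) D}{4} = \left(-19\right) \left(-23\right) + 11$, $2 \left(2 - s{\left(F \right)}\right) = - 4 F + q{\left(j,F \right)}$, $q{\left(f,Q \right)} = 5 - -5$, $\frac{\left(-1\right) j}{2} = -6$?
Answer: $-543378$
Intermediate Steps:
$j = 12$ ($j = \left(-2\right) \left(-6\right) = 12$)
$q{\left(f,Q \right)} = 10$ ($q{\left(f,Q \right)} = 5 + 5 = 10$)
$s{\left(F \right)} = -3 + 2 F$ ($s{\left(F \right)} = 2 - \frac{- 4 F + 10}{2} = 2 - \frac{10 - 4 F}{2} = 2 + \left(-5 + 2 F\right) = -3 + 2 F$)
$D = -1792$ ($D = - 4 \left(\left(-19\right) \left(-23\right) + 11\right) = - 4 \left(437 + 11\right) = \left(-4\right) 448 = -1792$)
$X{\left(n \right)} = -1792$
$X{\left(s{\left(4 \right)} \right)} - 541586 = -1792 - 541586 = -543378$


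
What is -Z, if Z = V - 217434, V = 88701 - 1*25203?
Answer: 153936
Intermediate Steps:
V = 63498 (V = 88701 - 25203 = 63498)
Z = -153936 (Z = 63498 - 217434 = -153936)
-Z = -1*(-153936) = 153936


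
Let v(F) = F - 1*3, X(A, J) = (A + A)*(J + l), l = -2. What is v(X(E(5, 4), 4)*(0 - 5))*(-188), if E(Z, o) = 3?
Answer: 11844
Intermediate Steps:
X(A, J) = 2*A*(-2 + J) (X(A, J) = (A + A)*(J - 2) = (2*A)*(-2 + J) = 2*A*(-2 + J))
v(F) = -3 + F (v(F) = F - 3 = -3 + F)
v(X(E(5, 4), 4)*(0 - 5))*(-188) = (-3 + (2*3*(-2 + 4))*(0 - 5))*(-188) = (-3 + (2*3*2)*(-5))*(-188) = (-3 + 12*(-5))*(-188) = (-3 - 60)*(-188) = -63*(-188) = 11844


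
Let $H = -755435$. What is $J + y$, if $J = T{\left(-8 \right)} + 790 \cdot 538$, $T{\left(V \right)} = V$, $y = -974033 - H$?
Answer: $206414$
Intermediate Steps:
$y = -218598$ ($y = -974033 - -755435 = -974033 + 755435 = -218598$)
$J = 425012$ ($J = -8 + 790 \cdot 538 = -8 + 425020 = 425012$)
$J + y = 425012 - 218598 = 206414$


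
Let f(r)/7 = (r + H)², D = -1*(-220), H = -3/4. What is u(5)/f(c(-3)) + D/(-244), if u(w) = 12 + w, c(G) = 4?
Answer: -48473/72163 ≈ -0.67172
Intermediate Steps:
H = -¾ (H = -3*¼ = -¾ ≈ -0.75000)
D = 220
f(r) = 7*(-¾ + r)² (f(r) = 7*(r - ¾)² = 7*(-¾ + r)²)
u(5)/f(c(-3)) + D/(-244) = (12 + 5)/((7*(-3 + 4*4)²/16)) + 220/(-244) = 17/((7*(-3 + 16)²/16)) + 220*(-1/244) = 17/(((7/16)*13²)) - 55/61 = 17/(((7/16)*169)) - 55/61 = 17/(1183/16) - 55/61 = 17*(16/1183) - 55/61 = 272/1183 - 55/61 = -48473/72163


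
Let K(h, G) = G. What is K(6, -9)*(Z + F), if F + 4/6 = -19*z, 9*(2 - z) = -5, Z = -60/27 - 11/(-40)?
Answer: 18421/40 ≈ 460.52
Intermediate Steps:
Z = -701/360 (Z = -60*1/27 - 11*(-1/40) = -20/9 + 11/40 = -701/360 ≈ -1.9472)
z = 23/9 (z = 2 - ⅑*(-5) = 2 + 5/9 = 23/9 ≈ 2.5556)
F = -443/9 (F = -⅔ - 19*23/9 = -⅔ - 437/9 = -443/9 ≈ -49.222)
K(6, -9)*(Z + F) = -9*(-701/360 - 443/9) = -9*(-18421/360) = 18421/40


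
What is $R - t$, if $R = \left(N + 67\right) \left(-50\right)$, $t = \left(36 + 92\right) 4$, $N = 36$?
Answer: $-5662$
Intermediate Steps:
$t = 512$ ($t = 128 \cdot 4 = 512$)
$R = -5150$ ($R = \left(36 + 67\right) \left(-50\right) = 103 \left(-50\right) = -5150$)
$R - t = -5150 - 512 = -5662$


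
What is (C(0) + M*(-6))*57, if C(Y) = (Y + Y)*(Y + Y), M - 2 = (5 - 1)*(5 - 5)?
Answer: -684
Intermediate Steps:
M = 2 (M = 2 + (5 - 1)*(5 - 5) = 2 + 4*0 = 2 + 0 = 2)
C(Y) = 4*Y**2 (C(Y) = (2*Y)*(2*Y) = 4*Y**2)
(C(0) + M*(-6))*57 = (4*0**2 + 2*(-6))*57 = (4*0 - 12)*57 = (0 - 12)*57 = -12*57 = -684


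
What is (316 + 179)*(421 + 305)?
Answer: 359370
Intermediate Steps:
(316 + 179)*(421 + 305) = 495*726 = 359370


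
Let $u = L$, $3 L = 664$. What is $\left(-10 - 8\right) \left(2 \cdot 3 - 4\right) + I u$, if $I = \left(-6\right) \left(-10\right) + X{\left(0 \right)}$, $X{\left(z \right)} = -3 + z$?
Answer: $12580$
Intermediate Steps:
$L = \frac{664}{3}$ ($L = \frac{1}{3} \cdot 664 = \frac{664}{3} \approx 221.33$)
$I = 57$ ($I = \left(-6\right) \left(-10\right) + \left(-3 + 0\right) = 60 - 3 = 57$)
$u = \frac{664}{3} \approx 221.33$
$\left(-10 - 8\right) \left(2 \cdot 3 - 4\right) + I u = \left(-10 - 8\right) \left(2 \cdot 3 - 4\right) + 57 \cdot \frac{664}{3} = - 18 \left(6 - 4\right) + 12616 = \left(-18\right) 2 + 12616 = -36 + 12616 = 12580$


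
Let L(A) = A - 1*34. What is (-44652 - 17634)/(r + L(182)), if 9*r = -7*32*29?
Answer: 280287/2582 ≈ 108.55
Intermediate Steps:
L(A) = -34 + A (L(A) = A - 34 = -34 + A)
r = -6496/9 (r = (-7*32*29)/9 = (-224*29)/9 = (⅑)*(-6496) = -6496/9 ≈ -721.78)
(-44652 - 17634)/(r + L(182)) = (-44652 - 17634)/(-6496/9 + (-34 + 182)) = -62286/(-6496/9 + 148) = -62286/(-5164/9) = -62286*(-9/5164) = 280287/2582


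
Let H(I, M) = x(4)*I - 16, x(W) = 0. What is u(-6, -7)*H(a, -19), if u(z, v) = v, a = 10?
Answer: 112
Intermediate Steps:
H(I, M) = -16 (H(I, M) = 0*I - 16 = 0 - 16 = -16)
u(-6, -7)*H(a, -19) = -7*(-16) = 112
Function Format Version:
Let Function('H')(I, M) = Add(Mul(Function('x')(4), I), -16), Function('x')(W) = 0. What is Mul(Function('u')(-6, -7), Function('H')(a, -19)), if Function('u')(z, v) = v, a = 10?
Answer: 112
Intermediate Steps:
Function('H')(I, M) = -16 (Function('H')(I, M) = Add(Mul(0, I), -16) = Add(0, -16) = -16)
Mul(Function('u')(-6, -7), Function('H')(a, -19)) = Mul(-7, -16) = 112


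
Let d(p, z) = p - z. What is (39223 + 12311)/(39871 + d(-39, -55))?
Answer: 51534/39887 ≈ 1.2920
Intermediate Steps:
(39223 + 12311)/(39871 + d(-39, -55)) = (39223 + 12311)/(39871 + (-39 - 1*(-55))) = 51534/(39871 + (-39 + 55)) = 51534/(39871 + 16) = 51534/39887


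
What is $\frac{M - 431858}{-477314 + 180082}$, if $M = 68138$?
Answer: $\frac{45465}{37154} \approx 1.2237$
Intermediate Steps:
$\frac{M - 431858}{-477314 + 180082} = \frac{68138 - 431858}{-477314 + 180082} = - \frac{363720}{-297232} = \left(-363720\right) \left(- \frac{1}{297232}\right) = \frac{45465}{37154}$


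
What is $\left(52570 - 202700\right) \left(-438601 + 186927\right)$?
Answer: $37783817620$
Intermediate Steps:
$\left(52570 - 202700\right) \left(-438601 + 186927\right) = \left(-150130\right) \left(-251674\right) = 37783817620$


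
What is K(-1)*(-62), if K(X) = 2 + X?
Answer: -62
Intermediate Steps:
K(-1)*(-62) = (2 - 1)*(-62) = 1*(-62) = -62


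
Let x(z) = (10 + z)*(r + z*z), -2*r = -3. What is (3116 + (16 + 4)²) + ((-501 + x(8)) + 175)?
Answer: 4369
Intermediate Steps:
r = 3/2 (r = -½*(-3) = 3/2 ≈ 1.5000)
x(z) = (10 + z)*(3/2 + z²) (x(z) = (10 + z)*(3/2 + z*z) = (10 + z)*(3/2 + z²))
(3116 + (16 + 4)²) + ((-501 + x(8)) + 175) = (3116 + (16 + 4)²) + ((-501 + (15 + 8³ + 10*8² + (3/2)*8)) + 175) = (3116 + 20²) + ((-501 + (15 + 512 + 10*64 + 12)) + 175) = (3116 + 400) + ((-501 + (15 + 512 + 640 + 12)) + 175) = 3516 + ((-501 + 1179) + 175) = 3516 + (678 + 175) = 3516 + 853 = 4369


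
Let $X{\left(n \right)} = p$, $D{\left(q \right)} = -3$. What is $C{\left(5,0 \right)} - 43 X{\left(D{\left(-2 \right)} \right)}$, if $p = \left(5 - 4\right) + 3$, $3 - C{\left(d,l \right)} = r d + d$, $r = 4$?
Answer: $-194$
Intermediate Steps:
$C{\left(d,l \right)} = 3 - 5 d$ ($C{\left(d,l \right)} = 3 - \left(4 d + d\right) = 3 - 5 d$)
$p = 4$ ($p = 1 + 3 = 4$)
$X{\left(n \right)} = 4$
$C{\left(5,0 \right)} - 43 X{\left(D{\left(-2 \right)} \right)} = \left(3 - 25\right) - 172 = -22 - 172 = -194$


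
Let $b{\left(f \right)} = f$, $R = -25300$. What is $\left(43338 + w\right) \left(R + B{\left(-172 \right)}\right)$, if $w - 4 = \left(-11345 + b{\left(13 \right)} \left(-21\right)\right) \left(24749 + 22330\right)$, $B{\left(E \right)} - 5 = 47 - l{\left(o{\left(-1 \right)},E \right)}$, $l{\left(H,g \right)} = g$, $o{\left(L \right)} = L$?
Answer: $13714577956480$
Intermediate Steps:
$B{\left(E \right)} = 52 - E$ ($B{\left(E \right)} = 5 - \left(-47 + E\right) = 52 - E$)
$w = -546963818$ ($w = 4 + \left(-11345 + 13 \left(-21\right)\right) \left(24749 + 22330\right) = 4 + \left(-11345 - 273\right) 47079 = 4 - 546963822 = -546963818$)
$\left(43338 + w\right) \left(R + B{\left(-172 \right)}\right) = \left(43338 - 546963818\right) \left(-25300 + \left(52 - -172\right)\right) = - 546920480 \left(-25300 + \left(52 + 172\right)\right) = - 546920480 \left(-25300 + 224\right) = \left(-546920480\right) \left(-25076\right) = 13714577956480$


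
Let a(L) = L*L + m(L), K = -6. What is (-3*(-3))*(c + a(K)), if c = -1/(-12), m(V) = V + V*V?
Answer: 2379/4 ≈ 594.75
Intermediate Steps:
m(V) = V + V²
a(L) = L² + L*(1 + L) (a(L) = L*L + L*(1 + L) = L² + L*(1 + L))
c = 1/12 (c = -1*(-1/12) = 1/12 ≈ 0.083333)
(-3*(-3))*(c + a(K)) = (-3*(-3))*(1/12 - 6*(1 + 2*(-6))) = 9*(1/12 - 6*(1 - 12)) = 9*(1/12 - 6*(-11)) = 9*(1/12 + 66) = 9*(793/12) = 2379/4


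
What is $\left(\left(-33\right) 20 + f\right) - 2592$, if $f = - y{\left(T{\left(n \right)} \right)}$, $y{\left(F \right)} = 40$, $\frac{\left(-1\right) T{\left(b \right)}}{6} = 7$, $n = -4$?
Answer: $-3292$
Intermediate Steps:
$T{\left(b \right)} = -42$ ($T{\left(b \right)} = \left(-6\right) 7 = -42$)
$f = -40$ ($f = \left(-1\right) 40 = -40$)
$\left(\left(-33\right) 20 + f\right) - 2592 = \left(\left(-33\right) 20 - 40\right) - 2592 = \left(-660 - 40\right) - 2592 = -700 - 2592 = -3292$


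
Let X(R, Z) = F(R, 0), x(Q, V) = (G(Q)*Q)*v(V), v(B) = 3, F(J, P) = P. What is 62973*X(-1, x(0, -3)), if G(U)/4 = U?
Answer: 0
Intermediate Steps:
G(U) = 4*U
x(Q, V) = 12*Q² (x(Q, V) = ((4*Q)*Q)*3 = (4*Q²)*3 = 12*Q²)
X(R, Z) = 0
62973*X(-1, x(0, -3)) = 62973*0 = 0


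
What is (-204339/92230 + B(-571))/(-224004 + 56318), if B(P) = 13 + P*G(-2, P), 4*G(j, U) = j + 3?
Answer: 24342363/30931359560 ≈ 0.00078698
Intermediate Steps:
G(j, U) = ¾ + j/4 (G(j, U) = (j + 3)/4 = (3 + j)/4 = ¾ + j/4)
B(P) = 13 + P/4 (B(P) = 13 + P*(¾ + (¼)*(-2)) = 13 + P*(¾ - ½) = 13 + P*(¼) = 13 + P/4)
(-204339/92230 + B(-571))/(-224004 + 56318) = (-204339/92230 + (13 + (¼)*(-571)))/(-224004 + 56318) = (-204339*1/92230 + (13 - 571/4))/(-167686) = (-204339/92230 - 519/4)*(-1/167686) = -24342363/184460*(-1/167686) = 24342363/30931359560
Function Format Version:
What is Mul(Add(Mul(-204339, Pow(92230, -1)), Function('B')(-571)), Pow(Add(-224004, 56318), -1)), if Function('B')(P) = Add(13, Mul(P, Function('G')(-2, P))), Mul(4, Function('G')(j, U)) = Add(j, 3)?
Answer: Rational(24342363, 30931359560) ≈ 0.00078698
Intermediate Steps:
Function('G')(j, U) = Add(Rational(3, 4), Mul(Rational(1, 4), j)) (Function('G')(j, U) = Mul(Rational(1, 4), Add(j, 3)) = Mul(Rational(1, 4), Add(3, j)) = Add(Rational(3, 4), Mul(Rational(1, 4), j)))
Function('B')(P) = Add(13, Mul(Rational(1, 4), P)) (Function('B')(P) = Add(13, Mul(P, Add(Rational(3, 4), Mul(Rational(1, 4), -2)))) = Add(13, Mul(P, Add(Rational(3, 4), Rational(-1, 2)))) = Add(13, Mul(P, Rational(1, 4))) = Add(13, Mul(Rational(1, 4), P)))
Mul(Add(Mul(-204339, Pow(92230, -1)), Function('B')(-571)), Pow(Add(-224004, 56318), -1)) = Mul(Add(Mul(-204339, Pow(92230, -1)), Add(13, Mul(Rational(1, 4), -571))), Pow(Add(-224004, 56318), -1)) = Mul(Add(Mul(-204339, Rational(1, 92230)), Add(13, Rational(-571, 4))), Pow(-167686, -1)) = Mul(Add(Rational(-204339, 92230), Rational(-519, 4)), Rational(-1, 167686)) = Mul(Rational(-24342363, 184460), Rational(-1, 167686)) = Rational(24342363, 30931359560)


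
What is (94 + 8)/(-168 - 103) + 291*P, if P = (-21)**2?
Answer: 34777599/271 ≈ 1.2833e+5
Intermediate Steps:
P = 441
(94 + 8)/(-168 - 103) + 291*P = (94 + 8)/(-168 - 103) + 291*441 = 102/(-271) + 128331 = 102*(-1/271) + 128331 = -102/271 + 128331 = 34777599/271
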